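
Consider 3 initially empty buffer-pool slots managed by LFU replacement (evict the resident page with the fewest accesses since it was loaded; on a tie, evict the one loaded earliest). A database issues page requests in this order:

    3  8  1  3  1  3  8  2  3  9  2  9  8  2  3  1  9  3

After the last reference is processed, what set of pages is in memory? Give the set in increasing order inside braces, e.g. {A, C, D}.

{1, 3, 9}

3: fault, frames [3]
8: fault, frames [3, 8]
1: fault, frames [3, 8, 1]
3: hit
1: hit
3: hit
8: hit
2: fault, evict 8, frames [3, 1, 2]
3: hit
9: fault, evict 2, frames [3, 1, 9]
2: fault, evict 9, frames [3, 1, 2]
9: fault, evict 2, frames [3, 1, 9]
8: fault, evict 9, frames [3, 1, 8]
2: fault, evict 8, frames [3, 1, 2]
3: hit
1: hit
9: fault, evict 2, frames [3, 1, 9]
3: hit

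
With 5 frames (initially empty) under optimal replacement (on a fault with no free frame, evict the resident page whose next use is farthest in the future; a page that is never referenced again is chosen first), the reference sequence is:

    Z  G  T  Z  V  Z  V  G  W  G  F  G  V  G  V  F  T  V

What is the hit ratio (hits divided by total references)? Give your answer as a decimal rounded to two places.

0.67

Z: fault, frames [Z]
G: fault, frames [Z, G]
T: fault, frames [Z, G, T]
Z: hit
V: fault, frames [Z, G, T, V]
Z: hit
V: hit
G: hit
W: fault, frames [Z, G, T, V, W]
G: hit
F: fault, evict W, frames [Z, G, T, V, F]
G: hit
V: hit
G: hit
V: hit
F: hit
T: hit
V: hit
Hits: 12 of 18 references → 12/18 = 0.6667.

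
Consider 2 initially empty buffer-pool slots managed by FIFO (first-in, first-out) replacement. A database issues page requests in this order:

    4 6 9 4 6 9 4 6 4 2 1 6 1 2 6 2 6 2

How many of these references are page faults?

4 -> miss, frames {4}
6 -> miss, frames {4,6}
9 -> miss, evict 4, frames {6,9}
4 -> miss, evict 6, frames {9,4}
6 -> miss, evict 9, frames {4,6}
9 -> miss, evict 4, frames {6,9}
4 -> miss, evict 6, frames {9,4}
6 -> miss, evict 9, frames {4,6}
4 -> hit
2 -> miss, evict 4, frames {6,2}
1 -> miss, evict 6, frames {2,1}
6 -> miss, evict 2, frames {1,6}
1 -> hit
2 -> miss, evict 1, frames {6,2}
6 -> hit
2 -> hit
6 -> hit
2 -> hit
Page faults: 12.

12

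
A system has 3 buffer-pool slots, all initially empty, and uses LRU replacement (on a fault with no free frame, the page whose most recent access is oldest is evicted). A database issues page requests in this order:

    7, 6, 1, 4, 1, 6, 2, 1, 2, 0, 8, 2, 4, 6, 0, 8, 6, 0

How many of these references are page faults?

11

7 -> miss, frames (7)
6 -> miss, frames (7 6)
1 -> miss, frames (7 6 1)
4 -> miss, evict 7, frames (6 1 4)
1 -> hit
6 -> hit
2 -> miss, evict 4, frames (1 6 2)
1 -> hit
2 -> hit
0 -> miss, evict 6, frames (1 2 0)
8 -> miss, evict 1, frames (2 0 8)
2 -> hit
4 -> miss, evict 0, frames (8 2 4)
6 -> miss, evict 8, frames (2 4 6)
0 -> miss, evict 2, frames (4 6 0)
8 -> miss, evict 4, frames (6 0 8)
6 -> hit
0 -> hit
Page faults: 11.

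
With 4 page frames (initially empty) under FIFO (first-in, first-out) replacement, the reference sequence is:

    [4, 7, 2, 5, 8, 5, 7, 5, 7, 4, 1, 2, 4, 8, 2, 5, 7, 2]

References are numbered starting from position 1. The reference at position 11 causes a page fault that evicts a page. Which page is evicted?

2

pos 1: 4 → fault, frames {4}
pos 2: 7 → fault, frames {4,7}
pos 3: 2 → fault, frames {4,7,2}
pos 4: 5 → fault, frames {4,7,2,5}
pos 5: 8 → fault, evict 4, frames {7,2,5,8}
pos 6: 5 → hit
pos 7: 7 → hit
pos 8: 5 → hit
pos 9: 7 → hit
pos 10: 4 → fault, evict 7, frames {2,5,8,4}
pos 11: 1 → fault, evict 2, frames {5,8,4,1}
At position 11, page 2 is evicted.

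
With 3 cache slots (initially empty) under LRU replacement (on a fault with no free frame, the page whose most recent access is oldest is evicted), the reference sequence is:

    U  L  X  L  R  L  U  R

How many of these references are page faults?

5

U: fault, frames [U]
L: fault, frames [U, L]
X: fault, frames [U, L, X]
L: hit
R: fault, evict U, frames [X, L, R]
L: hit
U: fault, evict X, frames [R, L, U]
R: hit
Page faults: 5.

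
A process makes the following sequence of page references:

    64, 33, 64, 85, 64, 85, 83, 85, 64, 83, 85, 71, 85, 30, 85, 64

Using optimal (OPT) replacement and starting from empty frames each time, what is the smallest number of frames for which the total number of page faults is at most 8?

f=1: 16 faults
f=2: 9 faults
f=3: 6 faults
f=4: 6 faults
f=5: 6 faults
f=6: 6 faults
Smallest f with faults ≤ 8 is 3.

3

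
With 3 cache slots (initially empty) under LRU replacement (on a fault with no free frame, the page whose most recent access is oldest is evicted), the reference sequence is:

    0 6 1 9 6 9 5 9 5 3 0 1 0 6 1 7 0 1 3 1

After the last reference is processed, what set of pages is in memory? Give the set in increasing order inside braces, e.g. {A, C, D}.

{0, 1, 3}

0: miss, frames {0}
6: miss, frames {0,6}
1: miss, frames {0,6,1}
9: miss, evict 0, frames {6,1,9}
6: hit
9: hit
5: miss, evict 1, frames {6,9,5}
9: hit
5: hit
3: miss, evict 6, frames {9,5,3}
0: miss, evict 9, frames {5,3,0}
1: miss, evict 5, frames {3,0,1}
0: hit
6: miss, evict 3, frames {1,0,6}
1: hit
7: miss, evict 0, frames {6,1,7}
0: miss, evict 6, frames {1,7,0}
1: hit
3: miss, evict 7, frames {0,1,3}
1: hit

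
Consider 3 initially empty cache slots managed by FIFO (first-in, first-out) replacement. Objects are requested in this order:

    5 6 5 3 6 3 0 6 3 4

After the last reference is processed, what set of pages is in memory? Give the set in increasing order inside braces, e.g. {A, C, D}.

{0, 3, 4}

5 → fault, frames (5)
6 → fault, frames (5 6)
5 → hit
3 → fault, frames (5 6 3)
6 → hit
3 → hit
0 → fault, evict 5, frames (6 3 0)
6 → hit
3 → hit
4 → fault, evict 6, frames (3 0 4)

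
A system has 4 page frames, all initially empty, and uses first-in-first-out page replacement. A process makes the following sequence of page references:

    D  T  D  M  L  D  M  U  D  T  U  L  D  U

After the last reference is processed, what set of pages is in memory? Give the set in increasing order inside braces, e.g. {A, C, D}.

D → fault, frames (D)
T → fault, frames (D T)
D → hit
M → fault, frames (D T M)
L → fault, frames (D T M L)
D → hit
M → hit
U → fault, evict D, frames (T M L U)
D → fault, evict T, frames (M L U D)
T → fault, evict M, frames (L U D T)
U → hit
L → hit
D → hit
U → hit

{D, L, T, U}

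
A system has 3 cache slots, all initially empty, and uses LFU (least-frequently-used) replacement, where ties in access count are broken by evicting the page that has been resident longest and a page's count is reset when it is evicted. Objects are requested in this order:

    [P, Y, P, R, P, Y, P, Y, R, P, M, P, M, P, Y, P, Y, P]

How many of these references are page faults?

P → miss, frames [P]
Y → miss, frames [P, Y]
P → hit
R → miss, frames [P, Y, R]
P → hit
Y → hit
P → hit
Y → hit
R → hit
P → hit
M → miss, evict R, frames [P, Y, M]
P → hit
M → hit
P → hit
Y → hit
P → hit
Y → hit
P → hit
Page faults: 4.

4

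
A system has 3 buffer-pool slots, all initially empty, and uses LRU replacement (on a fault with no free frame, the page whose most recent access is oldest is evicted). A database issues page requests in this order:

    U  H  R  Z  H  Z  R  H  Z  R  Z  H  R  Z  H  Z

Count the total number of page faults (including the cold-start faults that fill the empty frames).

4

U → fault, frames [U]
H → fault, frames [U, H]
R → fault, frames [U, H, R]
Z → fault, evict U, frames [H, R, Z]
H → hit
Z → hit
R → hit
H → hit
Z → hit
R → hit
Z → hit
H → hit
R → hit
Z → hit
H → hit
Z → hit
Page faults: 4.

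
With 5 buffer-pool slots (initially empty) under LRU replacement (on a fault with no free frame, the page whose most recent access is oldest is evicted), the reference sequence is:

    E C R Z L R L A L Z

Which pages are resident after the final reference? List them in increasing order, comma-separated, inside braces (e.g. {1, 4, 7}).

{A, C, L, R, Z}

E -> miss, frames {E}
C -> miss, frames {E,C}
R -> miss, frames {E,C,R}
Z -> miss, frames {E,C,R,Z}
L -> miss, frames {E,C,R,Z,L}
R -> hit
L -> hit
A -> miss, evict E, frames {C,Z,R,L,A}
L -> hit
Z -> hit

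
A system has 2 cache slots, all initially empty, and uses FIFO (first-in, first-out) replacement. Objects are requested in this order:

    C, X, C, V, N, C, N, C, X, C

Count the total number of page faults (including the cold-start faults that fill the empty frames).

6

C -> fault, frames (C)
X -> fault, frames (C X)
C -> hit
V -> fault, evict C, frames (X V)
N -> fault, evict X, frames (V N)
C -> fault, evict V, frames (N C)
N -> hit
C -> hit
X -> fault, evict N, frames (C X)
C -> hit
Page faults: 6.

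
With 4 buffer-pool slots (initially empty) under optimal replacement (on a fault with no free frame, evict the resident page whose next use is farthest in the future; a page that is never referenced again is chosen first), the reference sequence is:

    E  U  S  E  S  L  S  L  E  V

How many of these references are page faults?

5

E: miss, frames {E}
U: miss, frames {E,U}
S: miss, frames {E,U,S}
E: hit
S: hit
L: miss, frames {E,U,S,L}
S: hit
L: hit
E: hit
V: miss, evict L, frames {E,U,S,V}
Page faults: 5.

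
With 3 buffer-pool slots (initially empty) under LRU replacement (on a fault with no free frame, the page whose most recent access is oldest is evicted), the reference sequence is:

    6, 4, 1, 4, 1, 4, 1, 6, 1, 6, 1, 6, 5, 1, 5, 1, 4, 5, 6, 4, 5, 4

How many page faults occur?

6 → miss, frames {6}
4 → miss, frames {6,4}
1 → miss, frames {6,4,1}
4 → hit
1 → hit
4 → hit
1 → hit
6 → hit
1 → hit
6 → hit
1 → hit
6 → hit
5 → miss, evict 4, frames {1,6,5}
1 → hit
5 → hit
1 → hit
4 → miss, evict 6, frames {5,1,4}
5 → hit
6 → miss, evict 1, frames {4,5,6}
4 → hit
5 → hit
4 → hit
Page faults: 6.

6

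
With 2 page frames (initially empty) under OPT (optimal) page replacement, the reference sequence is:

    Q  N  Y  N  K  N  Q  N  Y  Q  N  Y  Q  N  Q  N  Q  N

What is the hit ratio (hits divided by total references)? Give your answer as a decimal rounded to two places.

0.56

Q: fault, frames {Q}
N: fault, frames {Q,N}
Y: fault, evict Q, frames {N,Y}
N: hit
K: fault, evict Y, frames {N,K}
N: hit
Q: fault, evict K, frames {N,Q}
N: hit
Y: fault, evict N, frames {Q,Y}
Q: hit
N: fault, evict Q, frames {Y,N}
Y: hit
Q: fault, evict Y, frames {N,Q}
N: hit
Q: hit
N: hit
Q: hit
N: hit
Hits: 10 of 18 references → 10/18 = 0.5556.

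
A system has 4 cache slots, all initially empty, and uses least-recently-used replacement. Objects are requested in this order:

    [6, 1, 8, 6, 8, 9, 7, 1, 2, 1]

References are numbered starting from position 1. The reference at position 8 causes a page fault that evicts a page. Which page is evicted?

pos 1: 6 → fault, frames [6]
pos 2: 1 → fault, frames [6, 1]
pos 3: 8 → fault, frames [6, 1, 8]
pos 4: 6 → hit
pos 5: 8 → hit
pos 6: 9 → fault, frames [1, 6, 8, 9]
pos 7: 7 → fault, evict 1, frames [6, 8, 9, 7]
pos 8: 1 → fault, evict 6, frames [8, 9, 7, 1]
At position 8, page 6 is evicted.

6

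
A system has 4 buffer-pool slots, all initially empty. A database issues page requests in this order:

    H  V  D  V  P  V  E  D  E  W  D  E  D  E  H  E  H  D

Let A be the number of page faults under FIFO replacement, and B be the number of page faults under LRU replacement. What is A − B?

Under FIFO: F F F . F . F . . F . . . . F . . F → 8 faults.
Under LRU: F F F . F . F . . F . . . . F . . . → 7 faults.
A − B = 8 − 7 = 1.

1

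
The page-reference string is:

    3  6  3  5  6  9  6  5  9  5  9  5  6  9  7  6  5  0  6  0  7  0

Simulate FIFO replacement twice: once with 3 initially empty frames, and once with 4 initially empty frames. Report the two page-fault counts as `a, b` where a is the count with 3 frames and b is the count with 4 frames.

9, 7

3 frames: F F . F . F . . . . . . . . F F F F . . F . → 9 faults.
4 frames: F F . F . F . . . . . . . . F . . F F . . . → 7 faults.
7 < 9: adding a frame reduced faults, as is typical.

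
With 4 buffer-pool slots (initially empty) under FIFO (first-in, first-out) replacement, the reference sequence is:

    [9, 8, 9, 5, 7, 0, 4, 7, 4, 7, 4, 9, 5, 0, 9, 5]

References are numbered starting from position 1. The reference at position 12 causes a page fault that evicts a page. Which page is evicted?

pos 1: 9: fault, frames (9)
pos 2: 8: fault, frames (9 8)
pos 3: 9: hit
pos 4: 5: fault, frames (9 8 5)
pos 5: 7: fault, frames (9 8 5 7)
pos 6: 0: fault, evict 9, frames (8 5 7 0)
pos 7: 4: fault, evict 8, frames (5 7 0 4)
pos 8: 7: hit
pos 9: 4: hit
pos 10: 7: hit
pos 11: 4: hit
pos 12: 9: fault, evict 5, frames (7 0 4 9)
At position 12, page 5 is evicted.

5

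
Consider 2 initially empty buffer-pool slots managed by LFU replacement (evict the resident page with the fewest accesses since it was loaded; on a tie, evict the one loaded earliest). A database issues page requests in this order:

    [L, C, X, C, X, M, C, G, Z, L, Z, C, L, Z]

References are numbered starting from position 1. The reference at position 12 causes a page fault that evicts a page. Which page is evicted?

pos 1: L → fault, frames (L)
pos 2: C → fault, frames (L C)
pos 3: X → fault, evict L, frames (C X)
pos 4: C → hit
pos 5: X → hit
pos 6: M → fault, evict C, frames (X M)
pos 7: C → fault, evict M, frames (X C)
pos 8: G → fault, evict C, frames (X G)
pos 9: Z → fault, evict G, frames (X Z)
pos 10: L → fault, evict Z, frames (X L)
pos 11: Z → fault, evict L, frames (X Z)
pos 12: C → fault, evict Z, frames (X C)
At position 12, page Z is evicted.

Z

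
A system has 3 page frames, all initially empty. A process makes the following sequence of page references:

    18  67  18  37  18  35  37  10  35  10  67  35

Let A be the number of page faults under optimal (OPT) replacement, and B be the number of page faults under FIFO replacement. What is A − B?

-1

Under OPT: F F . F . F . F . . . . → 5 faults.
Under FIFO: F F . F . F . F . . F . → 6 faults.
A − B = 5 − 6 = -1.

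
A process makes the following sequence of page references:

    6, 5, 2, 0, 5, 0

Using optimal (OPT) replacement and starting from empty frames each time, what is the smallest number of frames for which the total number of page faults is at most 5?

2

f=1: 6 faults
f=2: 4 faults
f=3: 4 faults
f=4: 4 faults
Smallest f with faults ≤ 5 is 2.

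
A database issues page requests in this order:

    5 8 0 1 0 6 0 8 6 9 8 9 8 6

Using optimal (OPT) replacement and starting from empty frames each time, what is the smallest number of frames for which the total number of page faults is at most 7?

f=1: 14 faults
f=2: 8 faults
f=3: 6 faults
f=4: 6 faults
f=5: 6 faults
f=6: 6 faults
Smallest f with faults ≤ 7 is 3.

3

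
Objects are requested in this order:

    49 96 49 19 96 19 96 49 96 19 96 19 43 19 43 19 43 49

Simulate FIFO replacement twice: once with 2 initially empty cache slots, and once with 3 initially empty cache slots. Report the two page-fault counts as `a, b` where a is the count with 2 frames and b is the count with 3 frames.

8, 5

2 frames: F F . F . . . F F F . . F . . . . F → 8 faults.
3 frames: F F . F . . . . . . . . F . . . . F → 5 faults.
5 < 8: adding a frame reduced faults, as is typical.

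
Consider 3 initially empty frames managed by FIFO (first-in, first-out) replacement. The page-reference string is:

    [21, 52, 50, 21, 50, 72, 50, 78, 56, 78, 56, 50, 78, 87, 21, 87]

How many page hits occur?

7

21 → miss, frames [21]
52 → miss, frames [21, 52]
50 → miss, frames [21, 52, 50]
21 → hit
50 → hit
72 → miss, evict 21, frames [52, 50, 72]
50 → hit
78 → miss, evict 52, frames [50, 72, 78]
56 → miss, evict 50, frames [72, 78, 56]
78 → hit
56 → hit
50 → miss, evict 72, frames [78, 56, 50]
78 → hit
87 → miss, evict 78, frames [56, 50, 87]
21 → miss, evict 56, frames [50, 87, 21]
87 → hit
Hits: 7.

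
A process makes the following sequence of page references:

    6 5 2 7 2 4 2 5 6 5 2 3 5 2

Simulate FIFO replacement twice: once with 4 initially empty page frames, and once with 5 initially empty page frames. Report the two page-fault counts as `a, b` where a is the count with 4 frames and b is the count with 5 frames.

4 frames: F F F F . F . . F F F F . . → 9 faults.
5 frames: F F F F . F . . . . . F . . → 6 faults.
6 < 9: adding a frame reduced faults, as is typical.

9, 6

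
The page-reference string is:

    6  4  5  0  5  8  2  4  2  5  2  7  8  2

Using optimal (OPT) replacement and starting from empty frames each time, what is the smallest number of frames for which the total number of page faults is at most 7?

4

f=1: 14 faults
f=2: 10 faults
f=3: 8 faults
f=4: 7 faults
f=5: 7 faults
f=6: 7 faults
f=7: 7 faults
Smallest f with faults ≤ 7 is 4.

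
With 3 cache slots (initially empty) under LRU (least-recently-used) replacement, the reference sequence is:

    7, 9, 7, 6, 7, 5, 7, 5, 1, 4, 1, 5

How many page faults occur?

6

7 → miss, frames [7]
9 → miss, frames [7, 9]
7 → hit
6 → miss, frames [9, 7, 6]
7 → hit
5 → miss, evict 9, frames [6, 7, 5]
7 → hit
5 → hit
1 → miss, evict 6, frames [7, 5, 1]
4 → miss, evict 7, frames [5, 1, 4]
1 → hit
5 → hit
Page faults: 6.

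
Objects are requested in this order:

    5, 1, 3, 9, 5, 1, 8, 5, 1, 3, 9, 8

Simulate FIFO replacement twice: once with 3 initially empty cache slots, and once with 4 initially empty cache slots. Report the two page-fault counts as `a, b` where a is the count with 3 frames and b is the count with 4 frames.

3 frames: F F F F F F F . . F F . → 9 faults.
4 frames: F F F F . . F F F F F F → 10 faults.
10 > 9: adding a frame increased faults — Belady's anomaly.

9, 10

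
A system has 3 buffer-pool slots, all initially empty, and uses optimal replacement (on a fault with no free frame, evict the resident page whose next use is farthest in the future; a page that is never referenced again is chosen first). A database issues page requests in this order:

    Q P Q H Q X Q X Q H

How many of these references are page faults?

Q: fault, frames [Q]
P: fault, frames [Q, P]
Q: hit
H: fault, frames [Q, P, H]
Q: hit
X: fault, evict P, frames [Q, H, X]
Q: hit
X: hit
Q: hit
H: hit
Page faults: 4.

4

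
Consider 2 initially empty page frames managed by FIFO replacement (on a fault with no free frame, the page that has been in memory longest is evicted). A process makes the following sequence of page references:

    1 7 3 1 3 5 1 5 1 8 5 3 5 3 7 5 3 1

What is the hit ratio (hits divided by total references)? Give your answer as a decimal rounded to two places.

1 → fault, frames (1)
7 → fault, frames (1 7)
3 → fault, evict 1, frames (7 3)
1 → fault, evict 7, frames (3 1)
3 → hit
5 → fault, evict 3, frames (1 5)
1 → hit
5 → hit
1 → hit
8 → fault, evict 1, frames (5 8)
5 → hit
3 → fault, evict 5, frames (8 3)
5 → fault, evict 8, frames (3 5)
3 → hit
7 → fault, evict 3, frames (5 7)
5 → hit
3 → fault, evict 5, frames (7 3)
1 → fault, evict 7, frames (3 1)
Hits: 7 of 18 references → 7/18 = 0.3889.

0.39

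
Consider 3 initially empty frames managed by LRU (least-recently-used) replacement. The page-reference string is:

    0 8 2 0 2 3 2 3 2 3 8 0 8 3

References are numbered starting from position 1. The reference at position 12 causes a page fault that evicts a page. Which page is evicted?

pos 1: 0 → fault, frames {0}
pos 2: 8 → fault, frames {0,8}
pos 3: 2 → fault, frames {0,8,2}
pos 4: 0 → hit
pos 5: 2 → hit
pos 6: 3 → fault, evict 8, frames {0,2,3}
pos 7: 2 → hit
pos 8: 3 → hit
pos 9: 2 → hit
pos 10: 3 → hit
pos 11: 8 → fault, evict 0, frames {2,3,8}
pos 12: 0 → fault, evict 2, frames {3,8,0}
At position 12, page 2 is evicted.

2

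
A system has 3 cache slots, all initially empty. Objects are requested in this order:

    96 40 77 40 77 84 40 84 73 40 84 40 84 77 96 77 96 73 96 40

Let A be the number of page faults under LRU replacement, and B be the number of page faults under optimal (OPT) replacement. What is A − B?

1

Under LRU: F F F . . F . . F . . . . F F . . F . F → 9 faults.
Under OPT: F F F . . F . . F . . . . F F . . . . F → 8 faults.
A − B = 9 − 8 = 1.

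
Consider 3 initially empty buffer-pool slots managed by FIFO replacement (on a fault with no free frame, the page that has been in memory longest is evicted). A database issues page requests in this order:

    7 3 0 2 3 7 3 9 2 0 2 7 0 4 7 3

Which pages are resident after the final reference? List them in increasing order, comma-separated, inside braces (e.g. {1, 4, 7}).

{3, 4, 7}

7: miss, frames [7]
3: miss, frames [7, 3]
0: miss, frames [7, 3, 0]
2: miss, evict 7, frames [3, 0, 2]
3: hit
7: miss, evict 3, frames [0, 2, 7]
3: miss, evict 0, frames [2, 7, 3]
9: miss, evict 2, frames [7, 3, 9]
2: miss, evict 7, frames [3, 9, 2]
0: miss, evict 3, frames [9, 2, 0]
2: hit
7: miss, evict 9, frames [2, 0, 7]
0: hit
4: miss, evict 2, frames [0, 7, 4]
7: hit
3: miss, evict 0, frames [7, 4, 3]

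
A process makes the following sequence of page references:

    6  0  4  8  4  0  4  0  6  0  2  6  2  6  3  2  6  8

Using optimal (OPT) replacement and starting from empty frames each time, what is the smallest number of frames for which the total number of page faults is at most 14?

2

f=1: 18 faults
f=2: 10 faults
f=3: 8 faults
f=4: 6 faults
f=5: 6 faults
f=6: 6 faults
Smallest f with faults ≤ 14 is 2.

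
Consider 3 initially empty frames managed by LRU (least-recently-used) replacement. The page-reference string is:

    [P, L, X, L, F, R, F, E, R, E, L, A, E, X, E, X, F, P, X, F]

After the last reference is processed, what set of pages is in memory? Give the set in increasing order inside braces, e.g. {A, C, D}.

P: fault, frames (P)
L: fault, frames (P L)
X: fault, frames (P L X)
L: hit
F: fault, evict P, frames (X L F)
R: fault, evict X, frames (L F R)
F: hit
E: fault, evict L, frames (R F E)
R: hit
E: hit
L: fault, evict F, frames (R E L)
A: fault, evict R, frames (E L A)
E: hit
X: fault, evict L, frames (A E X)
E: hit
X: hit
F: fault, evict A, frames (E X F)
P: fault, evict E, frames (X F P)
X: hit
F: hit

{F, P, X}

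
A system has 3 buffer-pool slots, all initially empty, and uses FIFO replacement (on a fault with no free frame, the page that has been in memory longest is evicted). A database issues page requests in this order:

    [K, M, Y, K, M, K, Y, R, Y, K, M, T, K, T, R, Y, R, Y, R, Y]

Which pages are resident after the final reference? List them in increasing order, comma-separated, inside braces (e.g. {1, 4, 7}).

{R, T, Y}

K: fault, frames {K}
M: fault, frames {K,M}
Y: fault, frames {K,M,Y}
K: hit
M: hit
K: hit
Y: hit
R: fault, evict K, frames {M,Y,R}
Y: hit
K: fault, evict M, frames {Y,R,K}
M: fault, evict Y, frames {R,K,M}
T: fault, evict R, frames {K,M,T}
K: hit
T: hit
R: fault, evict K, frames {M,T,R}
Y: fault, evict M, frames {T,R,Y}
R: hit
Y: hit
R: hit
Y: hit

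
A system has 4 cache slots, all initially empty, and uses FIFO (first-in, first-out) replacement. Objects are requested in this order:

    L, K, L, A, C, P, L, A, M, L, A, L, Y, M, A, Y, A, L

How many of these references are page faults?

9

L: fault, frames [L]
K: fault, frames [L, K]
L: hit
A: fault, frames [L, K, A]
C: fault, frames [L, K, A, C]
P: fault, evict L, frames [K, A, C, P]
L: fault, evict K, frames [A, C, P, L]
A: hit
M: fault, evict A, frames [C, P, L, M]
L: hit
A: fault, evict C, frames [P, L, M, A]
L: hit
Y: fault, evict P, frames [L, M, A, Y]
M: hit
A: hit
Y: hit
A: hit
L: hit
Page faults: 9.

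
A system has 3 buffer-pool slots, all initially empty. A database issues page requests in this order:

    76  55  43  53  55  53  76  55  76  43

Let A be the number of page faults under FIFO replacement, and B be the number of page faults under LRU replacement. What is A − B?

Under FIFO: F F F F . . F F . F → 7 faults.
Under LRU: F F F F . . F . . F → 6 faults.
A − B = 7 − 6 = 1.

1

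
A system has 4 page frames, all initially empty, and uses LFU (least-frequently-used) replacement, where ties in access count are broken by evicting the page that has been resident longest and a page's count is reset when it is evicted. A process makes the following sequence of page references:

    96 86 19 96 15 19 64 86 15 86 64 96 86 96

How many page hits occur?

96 -> fault, frames (96)
86 -> fault, frames (96 86)
19 -> fault, frames (96 86 19)
96 -> hit
15 -> fault, frames (96 86 19 15)
19 -> hit
64 -> fault, evict 86, frames (96 19 15 64)
86 -> fault, evict 15, frames (96 19 64 86)
15 -> fault, evict 64, frames (96 19 86 15)
86 -> hit
64 -> fault, evict 15, frames (96 19 86 64)
96 -> hit
86 -> hit
96 -> hit
Hits: 6.

6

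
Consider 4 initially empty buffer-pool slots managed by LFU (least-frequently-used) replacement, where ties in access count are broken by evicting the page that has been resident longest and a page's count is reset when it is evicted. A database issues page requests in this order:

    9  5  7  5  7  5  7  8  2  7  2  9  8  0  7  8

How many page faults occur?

9

9: fault, frames [9]
5: fault, frames [9, 5]
7: fault, frames [9, 5, 7]
5: hit
7: hit
5: hit
7: hit
8: fault, frames [9, 5, 7, 8]
2: fault, evict 9, frames [5, 7, 8, 2]
7: hit
2: hit
9: fault, evict 8, frames [5, 7, 2, 9]
8: fault, evict 9, frames [5, 7, 2, 8]
0: fault, evict 8, frames [5, 7, 2, 0]
7: hit
8: fault, evict 0, frames [5, 7, 2, 8]
Page faults: 9.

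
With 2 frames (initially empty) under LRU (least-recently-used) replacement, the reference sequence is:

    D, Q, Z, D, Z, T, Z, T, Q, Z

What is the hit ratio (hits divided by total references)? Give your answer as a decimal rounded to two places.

0.30

D → miss, frames (D)
Q → miss, frames (D Q)
Z → miss, evict D, frames (Q Z)
D → miss, evict Q, frames (Z D)
Z → hit
T → miss, evict D, frames (Z T)
Z → hit
T → hit
Q → miss, evict Z, frames (T Q)
Z → miss, evict T, frames (Q Z)
Hits: 3 of 10 references → 3/10 = 0.3000.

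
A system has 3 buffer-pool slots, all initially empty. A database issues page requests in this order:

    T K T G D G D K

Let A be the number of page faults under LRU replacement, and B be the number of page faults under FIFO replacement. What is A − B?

Under LRU: F F . F F . . F → 5 faults.
Under FIFO: F F . F F . . . → 4 faults.
A − B = 5 − 4 = 1.

1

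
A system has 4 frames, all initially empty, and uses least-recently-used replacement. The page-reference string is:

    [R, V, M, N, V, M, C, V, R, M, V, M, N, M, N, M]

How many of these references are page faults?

R: miss, frames {R}
V: miss, frames {R,V}
M: miss, frames {R,V,M}
N: miss, frames {R,V,M,N}
V: hit
M: hit
C: miss, evict R, frames {N,V,M,C}
V: hit
R: miss, evict N, frames {M,C,V,R}
M: hit
V: hit
M: hit
N: miss, evict C, frames {R,V,M,N}
M: hit
N: hit
M: hit
Page faults: 7.

7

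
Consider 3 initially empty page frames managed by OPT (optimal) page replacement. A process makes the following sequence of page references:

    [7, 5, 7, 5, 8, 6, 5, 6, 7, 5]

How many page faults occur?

4

7: miss, frames [7]
5: miss, frames [7, 5]
7: hit
5: hit
8: miss, frames [7, 5, 8]
6: miss, evict 8, frames [7, 5, 6]
5: hit
6: hit
7: hit
5: hit
Page faults: 4.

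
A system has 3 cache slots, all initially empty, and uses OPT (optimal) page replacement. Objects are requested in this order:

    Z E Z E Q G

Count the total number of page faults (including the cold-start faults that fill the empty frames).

4

Z -> fault, frames {Z}
E -> fault, frames {Z,E}
Z -> hit
E -> hit
Q -> fault, frames {Z,E,Q}
G -> fault, evict Q, frames {Z,E,G}
Page faults: 4.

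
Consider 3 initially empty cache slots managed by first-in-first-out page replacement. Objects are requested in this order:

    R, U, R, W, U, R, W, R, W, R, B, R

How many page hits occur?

R → fault, frames [R]
U → fault, frames [R, U]
R → hit
W → fault, frames [R, U, W]
U → hit
R → hit
W → hit
R → hit
W → hit
R → hit
B → fault, evict R, frames [U, W, B]
R → fault, evict U, frames [W, B, R]
Hits: 7.

7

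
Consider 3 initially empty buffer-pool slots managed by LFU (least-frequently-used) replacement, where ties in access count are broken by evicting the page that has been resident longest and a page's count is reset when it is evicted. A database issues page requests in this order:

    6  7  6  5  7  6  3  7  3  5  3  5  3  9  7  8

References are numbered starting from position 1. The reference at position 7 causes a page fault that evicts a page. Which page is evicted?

5

pos 1: 6: miss, frames (6)
pos 2: 7: miss, frames (6 7)
pos 3: 6: hit
pos 4: 5: miss, frames (6 7 5)
pos 5: 7: hit
pos 6: 6: hit
pos 7: 3: miss, evict 5, frames (6 7 3)
At position 7, page 5 is evicted.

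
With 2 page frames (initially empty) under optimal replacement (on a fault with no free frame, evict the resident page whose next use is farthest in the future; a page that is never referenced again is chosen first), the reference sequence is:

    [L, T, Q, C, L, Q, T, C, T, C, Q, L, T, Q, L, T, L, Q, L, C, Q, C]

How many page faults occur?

12

L → fault, frames [L]
T → fault, frames [L, T]
Q → fault, evict T, frames [L, Q]
C → fault, evict Q, frames [L, C]
L → hit
Q → fault, evict L, frames [C, Q]
T → fault, evict Q, frames [C, T]
C → hit
T → hit
C → hit
Q → fault, evict C, frames [T, Q]
L → fault, evict Q, frames [T, L]
T → hit
Q → fault, evict T, frames [L, Q]
L → hit
T → fault, evict Q, frames [L, T]
L → hit
Q → fault, evict T, frames [L, Q]
L → hit
C → fault, evict L, frames [Q, C]
Q → hit
C → hit
Page faults: 12.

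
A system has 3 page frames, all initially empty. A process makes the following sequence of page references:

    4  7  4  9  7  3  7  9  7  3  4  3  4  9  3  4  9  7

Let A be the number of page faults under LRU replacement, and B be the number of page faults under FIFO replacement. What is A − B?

1

Under LRU: F F . F . F . . . . F . . F . . . F → 7 faults.
Under FIFO: F F . F . F . . . . F . . . . . . F → 6 faults.
A − B = 7 − 6 = 1.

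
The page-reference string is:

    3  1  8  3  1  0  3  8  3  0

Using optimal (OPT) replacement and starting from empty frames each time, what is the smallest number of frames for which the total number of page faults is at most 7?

2

f=1: 10 faults
f=2: 7 faults
f=3: 4 faults
f=4: 4 faults
Smallest f with faults ≤ 7 is 2.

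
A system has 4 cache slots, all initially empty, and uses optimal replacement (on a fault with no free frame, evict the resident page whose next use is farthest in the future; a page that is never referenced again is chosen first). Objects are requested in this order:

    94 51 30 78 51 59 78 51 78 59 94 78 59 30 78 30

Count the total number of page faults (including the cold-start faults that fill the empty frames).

6

94 → miss, frames (94)
51 → miss, frames (94 51)
30 → miss, frames (94 51 30)
78 → miss, frames (94 51 30 78)
51 → hit
59 → miss, evict 30, frames (94 51 78 59)
78 → hit
51 → hit
78 → hit
59 → hit
94 → hit
78 → hit
59 → hit
30 → miss, evict 59, frames (94 51 78 30)
78 → hit
30 → hit
Page faults: 6.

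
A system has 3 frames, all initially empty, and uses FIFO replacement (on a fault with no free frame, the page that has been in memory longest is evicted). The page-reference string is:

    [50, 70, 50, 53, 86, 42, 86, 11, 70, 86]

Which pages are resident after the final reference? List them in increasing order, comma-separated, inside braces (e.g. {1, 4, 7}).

50: fault, frames {50}
70: fault, frames {50,70}
50: hit
53: fault, frames {50,70,53}
86: fault, evict 50, frames {70,53,86}
42: fault, evict 70, frames {53,86,42}
86: hit
11: fault, evict 53, frames {86,42,11}
70: fault, evict 86, frames {42,11,70}
86: fault, evict 42, frames {11,70,86}

{11, 70, 86}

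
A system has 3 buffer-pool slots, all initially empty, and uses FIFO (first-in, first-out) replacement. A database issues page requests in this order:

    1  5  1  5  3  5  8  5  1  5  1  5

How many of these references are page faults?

6

1 -> miss, frames (1)
5 -> miss, frames (1 5)
1 -> hit
5 -> hit
3 -> miss, frames (1 5 3)
5 -> hit
8 -> miss, evict 1, frames (5 3 8)
5 -> hit
1 -> miss, evict 5, frames (3 8 1)
5 -> miss, evict 3, frames (8 1 5)
1 -> hit
5 -> hit
Page faults: 6.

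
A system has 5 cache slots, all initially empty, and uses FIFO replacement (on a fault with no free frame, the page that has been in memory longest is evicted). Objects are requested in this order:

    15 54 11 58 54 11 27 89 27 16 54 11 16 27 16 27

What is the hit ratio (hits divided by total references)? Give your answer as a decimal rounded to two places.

0.44

15 -> fault, frames [15]
54 -> fault, frames [15, 54]
11 -> fault, frames [15, 54, 11]
58 -> fault, frames [15, 54, 11, 58]
54 -> hit
11 -> hit
27 -> fault, frames [15, 54, 11, 58, 27]
89 -> fault, evict 15, frames [54, 11, 58, 27, 89]
27 -> hit
16 -> fault, evict 54, frames [11, 58, 27, 89, 16]
54 -> fault, evict 11, frames [58, 27, 89, 16, 54]
11 -> fault, evict 58, frames [27, 89, 16, 54, 11]
16 -> hit
27 -> hit
16 -> hit
27 -> hit
Hits: 7 of 16 references → 7/16 = 0.4375.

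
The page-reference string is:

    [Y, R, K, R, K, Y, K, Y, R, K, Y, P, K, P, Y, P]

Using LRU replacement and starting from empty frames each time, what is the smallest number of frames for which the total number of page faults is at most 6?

f=1: 16 faults
f=2: 10 faults
f=3: 4 faults
f=4: 4 faults
Smallest f with faults ≤ 6 is 3.

3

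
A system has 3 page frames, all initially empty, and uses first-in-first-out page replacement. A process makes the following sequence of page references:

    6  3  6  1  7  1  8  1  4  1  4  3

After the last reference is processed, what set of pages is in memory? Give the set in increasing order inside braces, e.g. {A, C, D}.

6 → fault, frames {6}
3 → fault, frames {6,3}
6 → hit
1 → fault, frames {6,3,1}
7 → fault, evict 6, frames {3,1,7}
1 → hit
8 → fault, evict 3, frames {1,7,8}
1 → hit
4 → fault, evict 1, frames {7,8,4}
1 → fault, evict 7, frames {8,4,1}
4 → hit
3 → fault, evict 8, frames {4,1,3}

{1, 3, 4}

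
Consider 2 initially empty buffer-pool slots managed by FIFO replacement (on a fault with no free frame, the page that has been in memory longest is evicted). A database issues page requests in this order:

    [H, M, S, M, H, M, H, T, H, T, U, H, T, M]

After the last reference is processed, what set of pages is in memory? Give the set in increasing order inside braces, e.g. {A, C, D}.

H → miss, frames [H]
M → miss, frames [H, M]
S → miss, evict H, frames [M, S]
M → hit
H → miss, evict M, frames [S, H]
M → miss, evict S, frames [H, M]
H → hit
T → miss, evict H, frames [M, T]
H → miss, evict M, frames [T, H]
T → hit
U → miss, evict T, frames [H, U]
H → hit
T → miss, evict H, frames [U, T]
M → miss, evict U, frames [T, M]

{M, T}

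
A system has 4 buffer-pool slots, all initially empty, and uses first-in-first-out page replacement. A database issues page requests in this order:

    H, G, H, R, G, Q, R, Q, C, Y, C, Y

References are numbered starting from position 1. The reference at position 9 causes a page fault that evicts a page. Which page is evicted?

H

pos 1: H -> fault, frames {H}
pos 2: G -> fault, frames {H,G}
pos 3: H -> hit
pos 4: R -> fault, frames {H,G,R}
pos 5: G -> hit
pos 6: Q -> fault, frames {H,G,R,Q}
pos 7: R -> hit
pos 8: Q -> hit
pos 9: C -> fault, evict H, frames {G,R,Q,C}
At position 9, page H is evicted.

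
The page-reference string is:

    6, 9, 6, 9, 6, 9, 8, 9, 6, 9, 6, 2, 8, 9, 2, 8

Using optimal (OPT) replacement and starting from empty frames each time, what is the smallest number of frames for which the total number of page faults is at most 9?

f=1: 16 faults
f=2: 7 faults
f=3: 4 faults
f=4: 4 faults
Smallest f with faults ≤ 9 is 2.

2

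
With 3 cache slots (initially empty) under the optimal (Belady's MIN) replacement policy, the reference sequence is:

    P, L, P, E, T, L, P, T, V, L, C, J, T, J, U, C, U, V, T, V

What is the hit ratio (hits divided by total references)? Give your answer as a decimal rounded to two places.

P → fault, frames {P}
L → fault, frames {P,L}
P → hit
E → fault, frames {P,L,E}
T → fault, evict E, frames {P,L,T}
L → hit
P → hit
T → hit
V → fault, evict P, frames {L,T,V}
L → hit
C → fault, evict L, frames {T,V,C}
J → fault, evict V, frames {T,C,J}
T → hit
J → hit
U → fault, evict J, frames {T,C,U}
C → hit
U → hit
V → fault, evict U, frames {T,C,V}
T → hit
V → hit
Hits: 11 of 20 references → 11/20 = 0.5500.

0.55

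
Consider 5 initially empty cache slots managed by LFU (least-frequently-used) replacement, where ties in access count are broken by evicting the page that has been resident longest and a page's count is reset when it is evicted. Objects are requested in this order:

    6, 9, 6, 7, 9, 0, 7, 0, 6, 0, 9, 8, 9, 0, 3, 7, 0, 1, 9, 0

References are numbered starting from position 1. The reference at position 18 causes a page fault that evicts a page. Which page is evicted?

pos 1: 6 -> fault, frames (6)
pos 2: 9 -> fault, frames (6 9)
pos 3: 6 -> hit
pos 4: 7 -> fault, frames (6 9 7)
pos 5: 9 -> hit
pos 6: 0 -> fault, frames (6 9 7 0)
pos 7: 7 -> hit
pos 8: 0 -> hit
pos 9: 6 -> hit
pos 10: 0 -> hit
pos 11: 9 -> hit
pos 12: 8 -> fault, frames (6 9 7 0 8)
pos 13: 9 -> hit
pos 14: 0 -> hit
pos 15: 3 -> fault, evict 8, frames (6 9 7 0 3)
pos 16: 7 -> hit
pos 17: 0 -> hit
pos 18: 1 -> fault, evict 3, frames (6 9 7 0 1)
At position 18, page 3 is evicted.

3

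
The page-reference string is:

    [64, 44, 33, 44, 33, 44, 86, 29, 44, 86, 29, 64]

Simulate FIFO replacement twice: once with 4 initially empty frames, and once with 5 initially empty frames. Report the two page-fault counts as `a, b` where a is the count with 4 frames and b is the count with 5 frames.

4 frames: F F F . . . F F . . . F → 6 faults.
5 frames: F F F . . . F F . . . . → 5 faults.
5 < 6: adding a frame reduced faults, as is typical.

6, 5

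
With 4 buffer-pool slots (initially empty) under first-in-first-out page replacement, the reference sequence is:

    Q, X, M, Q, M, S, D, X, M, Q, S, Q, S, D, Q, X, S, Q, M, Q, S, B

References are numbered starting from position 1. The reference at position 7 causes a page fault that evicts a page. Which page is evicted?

Q

pos 1: Q: miss, frames (Q)
pos 2: X: miss, frames (Q X)
pos 3: M: miss, frames (Q X M)
pos 4: Q: hit
pos 5: M: hit
pos 6: S: miss, frames (Q X M S)
pos 7: D: miss, evict Q, frames (X M S D)
At position 7, page Q is evicted.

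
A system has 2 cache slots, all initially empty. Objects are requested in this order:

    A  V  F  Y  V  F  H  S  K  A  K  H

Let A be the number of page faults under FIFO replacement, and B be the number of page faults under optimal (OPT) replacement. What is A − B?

1

Under FIFO: F F F F F F F F F F . F → 11 faults.
Under OPT: F F F F . F F F F F . F → 10 faults.
A − B = 11 − 10 = 1.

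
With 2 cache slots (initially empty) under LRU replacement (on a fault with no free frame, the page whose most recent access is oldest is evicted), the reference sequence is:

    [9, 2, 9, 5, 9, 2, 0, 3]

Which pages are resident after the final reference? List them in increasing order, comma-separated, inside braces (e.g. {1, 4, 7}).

9: miss, frames {9}
2: miss, frames {9,2}
9: hit
5: miss, evict 2, frames {9,5}
9: hit
2: miss, evict 5, frames {9,2}
0: miss, evict 9, frames {2,0}
3: miss, evict 2, frames {0,3}

{0, 3}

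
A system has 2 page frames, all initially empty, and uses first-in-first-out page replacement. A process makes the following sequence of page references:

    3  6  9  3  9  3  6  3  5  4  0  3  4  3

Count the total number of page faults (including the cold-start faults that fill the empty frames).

10

3 -> miss, frames (3)
6 -> miss, frames (3 6)
9 -> miss, evict 3, frames (6 9)
3 -> miss, evict 6, frames (9 3)
9 -> hit
3 -> hit
6 -> miss, evict 9, frames (3 6)
3 -> hit
5 -> miss, evict 3, frames (6 5)
4 -> miss, evict 6, frames (5 4)
0 -> miss, evict 5, frames (4 0)
3 -> miss, evict 4, frames (0 3)
4 -> miss, evict 0, frames (3 4)
3 -> hit
Page faults: 10.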